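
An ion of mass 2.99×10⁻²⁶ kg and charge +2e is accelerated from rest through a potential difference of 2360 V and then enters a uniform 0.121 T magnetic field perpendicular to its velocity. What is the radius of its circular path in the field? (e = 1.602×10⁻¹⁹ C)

Acceleration: |q|V = ½mv² ⇒ v = √(2|q|V/m) = √(2·3.204×10⁻¹⁹·2360/2.99×10⁻²⁶) ≈ 2.249×10⁵ m/s.
In the field: r = mv/(|q|B) = (2.99×10⁻²⁶)(2.249×10⁵)/((3.204×10⁻¹⁹)(0.121)) ≈ 0.173 m.

r ≈ 0.173 m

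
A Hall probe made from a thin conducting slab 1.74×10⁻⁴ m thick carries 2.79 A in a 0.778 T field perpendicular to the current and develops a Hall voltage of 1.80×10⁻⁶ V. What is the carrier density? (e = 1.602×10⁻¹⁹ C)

From V_H = IB/(n e t), n = IB/(V_H e t).
n = (2.79)(0.778)/((1.80×10⁻⁶)(1.602×10⁻¹⁹)(1.74×10⁻⁴)) ≈ 4.33×10²⁸ m⁻³.

n ≈ 4.33×10²⁸ m⁻³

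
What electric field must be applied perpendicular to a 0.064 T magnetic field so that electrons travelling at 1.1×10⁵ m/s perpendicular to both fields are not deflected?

E = 7000 V/m

For straight-line motion qE = qvB, so E = vB.
E = 1.1×10⁵ × 0.064 = 7000 V/m.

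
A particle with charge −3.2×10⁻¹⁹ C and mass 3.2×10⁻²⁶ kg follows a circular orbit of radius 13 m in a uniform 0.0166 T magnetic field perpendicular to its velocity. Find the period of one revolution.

T ≈ 3.79×10⁻⁵ s

The cyclotron period depends only on m, q, B: T = 2πm/(|q|B).
T = 2π(3.2×10⁻²⁶)/((3.2×10⁻¹⁹)(0.0166)) ≈ 3.79×10⁻⁵ s.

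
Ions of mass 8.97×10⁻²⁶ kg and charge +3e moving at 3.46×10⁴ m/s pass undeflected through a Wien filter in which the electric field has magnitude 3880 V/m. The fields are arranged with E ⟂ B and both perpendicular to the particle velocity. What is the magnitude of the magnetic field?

B = 0.112 T

Balance of forces in the selector: qE = qvB ⇒ B = E/v.
B = 3880/3.46×10⁴ = 0.112 T.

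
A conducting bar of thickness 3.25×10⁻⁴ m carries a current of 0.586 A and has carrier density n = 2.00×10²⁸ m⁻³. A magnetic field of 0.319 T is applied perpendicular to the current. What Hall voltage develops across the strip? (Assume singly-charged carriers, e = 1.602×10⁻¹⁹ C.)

V_H ≈ 1.80×10⁻⁷ V

V_H = IB/(n e t).
V_H = (0.586)(0.319)/((2.00×10²⁸)(1.602×10⁻¹⁹)(3.25×10⁻⁴)) ≈ 1.80×10⁻⁷ V.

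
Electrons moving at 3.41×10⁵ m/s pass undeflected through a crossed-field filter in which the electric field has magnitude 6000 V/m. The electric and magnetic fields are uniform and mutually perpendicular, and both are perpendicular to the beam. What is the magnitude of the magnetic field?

Balance of forces in the selector: qE = qvB ⇒ B = E/v.
B = 6000/3.41×10⁵ = 0.0176 T.

B = 0.0176 T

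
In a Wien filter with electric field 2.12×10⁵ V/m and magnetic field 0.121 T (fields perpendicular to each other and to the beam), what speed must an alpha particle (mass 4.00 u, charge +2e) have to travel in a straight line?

For undeflected motion the electric and magnetic forces balance: qE = qvB.
v = E/B = 2.12×10⁵/0.121 = 1.75×10⁶ m/s.
The result is independent of the particle's charge and mass.

v = 1.75×10⁶ m/s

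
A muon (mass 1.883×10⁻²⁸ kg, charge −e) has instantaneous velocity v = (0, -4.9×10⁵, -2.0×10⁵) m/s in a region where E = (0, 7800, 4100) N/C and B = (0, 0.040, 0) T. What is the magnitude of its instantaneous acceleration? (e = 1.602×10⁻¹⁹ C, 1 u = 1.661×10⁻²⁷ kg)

|a| ≈ 1.01×10¹³ m/s²

v×B = (8000, 0, 0) N/C.
E + v×B = (8000, 7800, 4100) N/C.
F = q(E + v×B) = (−1.602×10⁻¹⁹ C)·(8000, 7800, 4100) = (-1.28×10⁻¹⁵, -1.25×10⁻¹⁵, -6.57×10⁻¹⁶) N.
|a| = |F|/m = 1.907×10⁻¹⁵/1.883×10⁻²⁸ ≈ 1.01×10¹³ m/s².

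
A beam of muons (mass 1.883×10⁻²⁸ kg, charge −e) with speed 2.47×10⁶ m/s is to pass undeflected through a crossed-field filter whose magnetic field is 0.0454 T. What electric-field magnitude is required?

For straight-line motion qE = qvB, so E = vB.
E = 2.47×10⁶ × 0.0454 = 1.12×10⁵ V/m.

E = 1.12×10⁵ V/m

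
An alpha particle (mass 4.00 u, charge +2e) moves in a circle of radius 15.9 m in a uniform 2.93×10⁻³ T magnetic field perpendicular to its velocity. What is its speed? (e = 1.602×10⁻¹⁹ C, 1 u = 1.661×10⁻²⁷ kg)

From |q|vB = mv²/r, v = |q|Br/m.
v = (3.204×10⁻¹⁹)(2.93×10⁻³)(15.9)/6.644×10⁻²⁷ ≈ 2.25×10⁶ m/s.

v ≈ 2.25×10⁶ m/s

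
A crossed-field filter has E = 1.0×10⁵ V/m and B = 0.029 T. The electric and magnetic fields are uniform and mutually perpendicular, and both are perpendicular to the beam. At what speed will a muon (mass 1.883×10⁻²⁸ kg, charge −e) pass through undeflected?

v = 3.4×10⁶ m/s

Straight-line motion ⇒ electric and magnetic forces cancel, so E = vB.
v = E/B = 1.0×10⁵/0.029 = 3.4×10⁶ m/s.
The result is independent of the particle's charge and mass.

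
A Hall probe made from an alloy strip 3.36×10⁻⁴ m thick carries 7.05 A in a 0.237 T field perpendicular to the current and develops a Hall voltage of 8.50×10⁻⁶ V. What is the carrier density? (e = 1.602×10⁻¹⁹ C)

From V_H = IB/(n e t), n = IB/(V_H e t).
n = (7.05)(0.237)/((8.50×10⁻⁶)(1.602×10⁻¹⁹)(3.36×10⁻⁴)) ≈ 3.65×10²⁷ m⁻³.

n ≈ 3.65×10²⁷ m⁻³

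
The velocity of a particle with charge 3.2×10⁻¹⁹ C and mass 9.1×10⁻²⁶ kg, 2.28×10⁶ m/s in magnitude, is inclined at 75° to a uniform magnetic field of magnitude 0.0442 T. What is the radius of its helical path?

r ≈ 14.2 m

v⊥ = v sinθ = 2.28×10⁶·sin75° ≈ 2.202×10⁶ m/s.
r = m v⊥/(|q|B) = (9.1×10⁻²⁶)(2.202×10⁶)/((3.2×10⁻¹⁹)(0.0442)) ≈ 14.2 m.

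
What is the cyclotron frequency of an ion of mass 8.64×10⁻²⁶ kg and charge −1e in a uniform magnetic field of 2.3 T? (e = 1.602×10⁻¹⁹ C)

f ≈ 6.8×10⁵ Hz

f = |q|B/(2πm).
f = (1.602×10⁻¹⁹)(2.3)/(2π·8.64×10⁻²⁶) ≈ 6.8×10⁵ Hz.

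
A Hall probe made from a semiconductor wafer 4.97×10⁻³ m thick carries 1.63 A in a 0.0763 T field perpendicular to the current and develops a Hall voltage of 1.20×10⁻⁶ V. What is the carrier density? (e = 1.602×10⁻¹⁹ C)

n ≈ 1.30×10²⁶ m⁻³

From V_H = IB/(n e t), n = IB/(V_H e t).
n = (1.63)(0.0763)/((1.20×10⁻⁶)(1.602×10⁻¹⁹)(4.97×10⁻³)) ≈ 1.30×10²⁶ m⁻³.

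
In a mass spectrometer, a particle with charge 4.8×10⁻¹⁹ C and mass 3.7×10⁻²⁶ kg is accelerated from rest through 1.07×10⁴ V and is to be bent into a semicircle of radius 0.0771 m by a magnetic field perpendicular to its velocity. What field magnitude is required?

v = √(2|q|V/m) = √(2·4.8×10⁻¹⁹·1.07×10⁴/3.7×10⁻²⁶) ≈ 5.269×10⁵ m/s.
B = mv/(|q|r) = (3.7×10⁻²⁶)(5.269×10⁵)/((4.8×10⁻¹⁹)(0.0771)) ≈ 0.527 T.

B ≈ 0.527 T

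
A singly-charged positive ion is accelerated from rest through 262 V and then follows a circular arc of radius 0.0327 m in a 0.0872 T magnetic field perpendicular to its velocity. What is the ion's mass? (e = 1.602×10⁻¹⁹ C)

m ≈ 2.49×10⁻²⁷ kg

Combine |q|V = ½mv² and r = mv/(|q|B): eliminate v to get m = qB²r²/(2V).
m = (1.602×10⁻¹⁹)(0.0872)²(0.0327)²/(2·262) ≈ 2.49×10⁻²⁷ kg.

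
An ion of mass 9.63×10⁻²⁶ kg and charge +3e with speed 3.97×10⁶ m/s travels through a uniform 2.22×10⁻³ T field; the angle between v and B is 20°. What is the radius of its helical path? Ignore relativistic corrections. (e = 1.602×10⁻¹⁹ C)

v⊥ = v sinθ = 3.97×10⁶·sin20° ≈ 1.358×10⁶ m/s.
r = m v⊥/(|q|B) = (9.63×10⁻²⁶)(1.358×10⁶)/((4.806×10⁻¹⁹)(2.22×10⁻³)) ≈ 123 m.

r ≈ 123 m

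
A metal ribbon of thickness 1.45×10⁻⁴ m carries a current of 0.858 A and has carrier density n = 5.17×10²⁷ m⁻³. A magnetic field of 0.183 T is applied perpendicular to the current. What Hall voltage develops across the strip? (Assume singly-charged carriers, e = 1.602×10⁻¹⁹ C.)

V_H = IB/(n e t).
V_H = (0.858)(0.183)/((5.17×10²⁷)(1.602×10⁻¹⁹)(1.45×10⁻⁴)) ≈ 1.31×10⁻⁶ V.

V_H ≈ 1.31×10⁻⁶ V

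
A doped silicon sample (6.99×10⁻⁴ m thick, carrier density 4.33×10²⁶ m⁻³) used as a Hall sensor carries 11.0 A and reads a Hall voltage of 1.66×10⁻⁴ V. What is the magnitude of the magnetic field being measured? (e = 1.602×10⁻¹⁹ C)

From V_H = IB/(n e t), B = V_H n e t / I.
B = (1.66×10⁻⁴)(4.33×10²⁶)(1.602×10⁻¹⁹)(6.99×10⁻⁴)/11.0 ≈ 0.732 T.

B ≈ 0.732 T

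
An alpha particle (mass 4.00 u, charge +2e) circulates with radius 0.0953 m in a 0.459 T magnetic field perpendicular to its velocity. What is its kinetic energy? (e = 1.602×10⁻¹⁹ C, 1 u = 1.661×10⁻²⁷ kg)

v = |q|Br/m, then KE = ½mv² = (qBr)²/(2m).
v = (3.204×10⁻¹⁹)(0.459)(0.0953)/6.644×10⁻²⁷ ≈ 2.109×10⁶ m/s.
KE = ½(6.644×10⁻²⁷)(2.109×10⁶)² ≈ 1.48×10⁻¹⁴ J = 9.23×10⁴ eV.

KE ≈ 9.23×10⁴ eV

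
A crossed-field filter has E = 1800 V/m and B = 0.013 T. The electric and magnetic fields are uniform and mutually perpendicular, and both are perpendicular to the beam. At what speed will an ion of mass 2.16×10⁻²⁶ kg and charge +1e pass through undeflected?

v = 1.4×10⁵ m/s

Straight-line motion ⇒ electric and magnetic forces cancel, so E = vB.
v = E/B = 1800/0.013 = 1.4×10⁵ m/s.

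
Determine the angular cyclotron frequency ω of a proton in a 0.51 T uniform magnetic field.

ω = |q|B/m.
ω = (1.602×10⁻¹⁹)(0.51)/1.673×10⁻²⁷ ≈ 4.9×10⁷ rad/s.

ω ≈ 4.9×10⁷ rad/s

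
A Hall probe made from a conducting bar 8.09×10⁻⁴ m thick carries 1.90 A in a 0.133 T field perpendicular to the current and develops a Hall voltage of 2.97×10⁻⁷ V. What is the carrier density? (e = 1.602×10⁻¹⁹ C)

From V_H = IB/(n e t), n = IB/(V_H e t).
n = (1.90)(0.133)/((2.97×10⁻⁷)(1.602×10⁻¹⁹)(8.09×10⁻⁴)) ≈ 6.57×10²⁷ m⁻³.

n ≈ 6.57×10²⁷ m⁻³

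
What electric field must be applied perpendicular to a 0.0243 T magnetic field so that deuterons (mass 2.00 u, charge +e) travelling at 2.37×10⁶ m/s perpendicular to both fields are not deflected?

For straight-line motion qE = qvB, so E = vB.
E = 2.37×10⁶ × 0.0243 = 5.76×10⁴ V/m.

E = 5.76×10⁴ V/m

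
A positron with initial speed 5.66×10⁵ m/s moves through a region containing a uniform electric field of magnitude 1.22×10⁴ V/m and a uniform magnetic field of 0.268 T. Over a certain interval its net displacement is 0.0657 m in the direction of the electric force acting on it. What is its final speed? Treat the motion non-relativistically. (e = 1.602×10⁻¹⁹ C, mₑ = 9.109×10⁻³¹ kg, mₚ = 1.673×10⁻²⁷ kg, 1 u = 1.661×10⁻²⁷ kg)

v_f ≈ 1.68×10⁷ m/s

B does no work; ΔKE = |q|E d.
½mv_f² = ½mv₀² + |q|Ed = ½(9.109×10⁻³¹)(5.66×10⁵)² + (1.602×10⁻¹⁹)(1.22×10⁴)(0.0657) ≈ 1.459×10⁻¹⁹ J + 1.284×10⁻¹⁶ J ≈ 1.286×10⁻¹⁶ J.
v_f = √(2·1.286×10⁻¹⁶/9.109×10⁻³¹) ≈ 1.68×10⁷ m/s.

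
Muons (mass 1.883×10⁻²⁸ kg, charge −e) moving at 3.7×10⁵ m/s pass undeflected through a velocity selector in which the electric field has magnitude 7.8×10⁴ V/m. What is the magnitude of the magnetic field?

B = 0.21 T

Balance of forces in the selector: qE = qvB ⇒ B = E/v.
B = 7.8×10⁴/3.7×10⁵ = 0.21 T.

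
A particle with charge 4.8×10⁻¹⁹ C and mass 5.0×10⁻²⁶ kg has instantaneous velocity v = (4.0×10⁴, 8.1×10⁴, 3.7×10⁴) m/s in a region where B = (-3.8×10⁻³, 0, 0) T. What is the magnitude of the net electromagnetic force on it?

|F| ≈ 1.62×10⁻¹⁶ N

v×B = (0, -141, 308) N/C.
F = q v×B = (4.8×10⁻¹⁹ C)·(0, -141, 308) = (0, -6.75×10⁻¹⁷, 1.48×10⁻¹⁶) N.
|F| = 1.62×10⁻¹⁶ N.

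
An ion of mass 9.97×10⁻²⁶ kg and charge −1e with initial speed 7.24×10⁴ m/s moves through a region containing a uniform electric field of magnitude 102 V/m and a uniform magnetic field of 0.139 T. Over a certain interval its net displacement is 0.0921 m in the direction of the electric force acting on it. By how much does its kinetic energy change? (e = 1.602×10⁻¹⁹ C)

ΔKE ≈ 1.50×10⁻¹⁸ J

The magnetic force is always ⟂ v and does no work; only the electric force changes KE.
ΔKE = F_E · d = |q|E d = (1.602×10⁻¹⁹)(102)(0.0921) ≈ 1.50×10⁻¹⁸ J.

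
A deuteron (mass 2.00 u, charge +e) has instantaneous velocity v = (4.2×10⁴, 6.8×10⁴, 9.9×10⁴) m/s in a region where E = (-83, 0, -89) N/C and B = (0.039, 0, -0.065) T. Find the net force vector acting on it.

v×B = (-4420, 6590, -2650) N/C.
E + v×B = (-4500, 6590, -2740) N/C.
F = q(E + v×B) = (1.602×10⁻¹⁹ C)·(-4500, 6590, -2740) = (-7.21×10⁻¹⁶, 1.06×10⁻¹⁵, -4.39×10⁻¹⁶) N.

F ≈ (-7.21×10⁻¹⁶, 1.06×10⁻¹⁵, -4.39×10⁻¹⁶) N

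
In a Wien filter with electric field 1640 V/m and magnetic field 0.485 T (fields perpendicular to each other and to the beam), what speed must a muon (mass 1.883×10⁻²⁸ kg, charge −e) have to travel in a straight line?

v = 3380 m/s

Zero net Lorentz force requires |qE| = |q v×B|, i.e. E = vB.
v = E/B = 1640/0.485 = 3380 m/s.
The result is independent of the particle's charge and mass.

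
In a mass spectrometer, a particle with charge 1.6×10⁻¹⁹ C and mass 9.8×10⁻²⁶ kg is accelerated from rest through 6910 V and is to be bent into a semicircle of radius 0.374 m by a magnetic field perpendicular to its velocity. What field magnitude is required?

v = √(2|q|V/m) = √(2·1.6×10⁻¹⁹·6910/9.8×10⁻²⁶) ≈ 1.502×10⁵ m/s.
B = mv/(|q|r) = (9.8×10⁻²⁶)(1.502×10⁵)/((1.6×10⁻¹⁹)(0.374)) ≈ 0.246 T.

B ≈ 0.246 T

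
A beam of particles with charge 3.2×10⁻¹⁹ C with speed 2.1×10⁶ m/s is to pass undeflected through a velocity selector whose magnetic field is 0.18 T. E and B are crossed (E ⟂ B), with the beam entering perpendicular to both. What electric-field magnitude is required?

E = 3.8×10⁵ V/m

For straight-line motion qE = qvB, so E = vB.
E = 2.1×10⁶ × 0.18 = 3.8×10⁵ V/m.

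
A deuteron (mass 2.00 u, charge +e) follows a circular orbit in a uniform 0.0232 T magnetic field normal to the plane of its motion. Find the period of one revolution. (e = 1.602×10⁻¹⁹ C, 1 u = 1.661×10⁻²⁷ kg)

The cyclotron period depends only on m, q, B: T = 2πm/(|q|B).
T = 2π(3.322×10⁻²⁷)/((1.602×10⁻¹⁹)(0.0232)) ≈ 5.62×10⁻⁶ s.

T ≈ 5.62×10⁻⁶ s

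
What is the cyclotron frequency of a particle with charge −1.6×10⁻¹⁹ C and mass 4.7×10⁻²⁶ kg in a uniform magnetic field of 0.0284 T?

f = |q|B/(2πm).
f = (1.6×10⁻¹⁹)(0.0284)/(2π·4.7×10⁻²⁶) ≈ 1.54×10⁴ Hz.

f ≈ 1.54×10⁴ Hz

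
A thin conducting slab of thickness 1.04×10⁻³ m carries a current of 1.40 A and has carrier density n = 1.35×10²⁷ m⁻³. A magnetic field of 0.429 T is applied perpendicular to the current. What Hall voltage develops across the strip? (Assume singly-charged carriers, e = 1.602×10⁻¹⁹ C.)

V_H = IB/(n e t).
V_H = (1.40)(0.429)/((1.35×10²⁷)(1.602×10⁻¹⁹)(1.04×10⁻³)) ≈ 2.67×10⁻⁶ V.

V_H ≈ 2.67×10⁻⁶ V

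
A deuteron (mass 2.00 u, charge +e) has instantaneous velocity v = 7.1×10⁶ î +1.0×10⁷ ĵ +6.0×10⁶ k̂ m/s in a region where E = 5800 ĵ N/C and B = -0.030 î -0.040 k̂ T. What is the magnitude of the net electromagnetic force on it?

v×B = (-4.00×10⁵, 1.04×10⁵, 3.00×10⁵) N/C.
E + v×B = (-4.00×10⁵, 1.10×10⁵, 3.00×10⁵) N/C.
F = q(E + v×B) = (1.602×10⁻¹⁹ C)·(-4.00×10⁵, 1.10×10⁵, 3.00×10⁵) = (-6.41×10⁻¹⁴, 1.76×10⁻¹⁴, 4.81×10⁻¹⁴) N.
|F| = 8.20×10⁻¹⁴ N.

|F| ≈ 8.20×10⁻¹⁴ N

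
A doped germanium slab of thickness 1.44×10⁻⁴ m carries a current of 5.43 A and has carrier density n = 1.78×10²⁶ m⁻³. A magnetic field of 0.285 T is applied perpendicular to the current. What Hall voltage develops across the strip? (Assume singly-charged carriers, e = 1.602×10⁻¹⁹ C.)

V_H ≈ 3.77×10⁻⁴ V

V_H = IB/(n e t).
V_H = (5.43)(0.285)/((1.78×10²⁶)(1.602×10⁻¹⁹)(1.44×10⁻⁴)) ≈ 3.77×10⁻⁴ V.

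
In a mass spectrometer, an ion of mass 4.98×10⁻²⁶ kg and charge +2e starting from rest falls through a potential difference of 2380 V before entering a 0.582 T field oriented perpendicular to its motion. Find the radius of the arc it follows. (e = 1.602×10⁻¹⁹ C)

Acceleration: |q|V = ½mv² ⇒ v = √(2|q|V/m) = √(2·3.204×10⁻¹⁹·2380/4.98×10⁻²⁶) ≈ 1.750×10⁵ m/s.
In the field: r = mv/(|q|B) = (4.98×10⁻²⁶)(1.750×10⁵)/((3.204×10⁻¹⁹)(0.582)) ≈ 0.0467 m.

r ≈ 0.0467 m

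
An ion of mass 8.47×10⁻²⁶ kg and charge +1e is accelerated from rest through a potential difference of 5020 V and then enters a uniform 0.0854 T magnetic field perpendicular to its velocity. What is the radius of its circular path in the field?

r ≈ 0.853 m

Acceleration: |q|V = ½mv² ⇒ v = √(2|q|V/m) = √(2·1.602×10⁻¹⁹·5020/8.47×10⁻²⁶) ≈ 1.378×10⁵ m/s.
In the field: r = mv/(|q|B) = (8.47×10⁻²⁶)(1.378×10⁵)/((1.602×10⁻¹⁹)(0.0854)) ≈ 0.853 m.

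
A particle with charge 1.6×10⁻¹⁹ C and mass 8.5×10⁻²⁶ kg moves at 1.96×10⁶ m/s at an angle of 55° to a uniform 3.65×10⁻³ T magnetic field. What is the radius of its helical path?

v⊥ = v sinθ = 1.96×10⁶·sin55° ≈ 1.606×10⁶ m/s.
r = m v⊥/(|q|B) = (8.5×10⁻²⁶)(1.606×10⁶)/((1.6×10⁻¹⁹)(3.65×10⁻³)) ≈ 234 m.

r ≈ 234 m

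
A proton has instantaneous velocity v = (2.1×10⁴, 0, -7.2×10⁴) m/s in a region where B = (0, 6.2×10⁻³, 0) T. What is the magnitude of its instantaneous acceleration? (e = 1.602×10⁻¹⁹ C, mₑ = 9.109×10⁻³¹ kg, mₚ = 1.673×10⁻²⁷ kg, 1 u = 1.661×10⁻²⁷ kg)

|a| ≈ 4.45×10¹⁰ m/s²

v×B = (446, 0, 130) N/C.
F = q v×B = (1.602×10⁻¹⁹ C)·(446, 0, 130) = (7.15×10⁻¹⁷, 0, 2.09×10⁻¹⁷) N.
|a| = |F|/m = 7.449×10⁻¹⁷/1.673×10⁻²⁷ ≈ 4.45×10¹⁰ m/s².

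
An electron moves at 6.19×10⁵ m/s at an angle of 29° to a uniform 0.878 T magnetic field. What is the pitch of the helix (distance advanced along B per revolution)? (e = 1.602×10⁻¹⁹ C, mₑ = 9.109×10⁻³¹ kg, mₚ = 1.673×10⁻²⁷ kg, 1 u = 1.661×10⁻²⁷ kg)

p ≈ 2.20×10⁻⁵ m

v∥ = v cosθ = 6.19×10⁵·cos29° ≈ 5.414×10⁵ m/s.
T = 2πm/(|q|B) = 2π(9.109×10⁻³¹)/((1.602×10⁻¹⁹)(0.878)) ≈ 4.069×10⁻¹¹ s.
pitch = v∥ T = (5.414×10⁵)(4.069×10⁻¹¹) ≈ 2.20×10⁻⁵ m.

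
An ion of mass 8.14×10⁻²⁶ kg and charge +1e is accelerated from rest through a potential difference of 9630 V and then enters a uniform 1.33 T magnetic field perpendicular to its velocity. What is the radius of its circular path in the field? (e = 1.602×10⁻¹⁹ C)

Acceleration: |q|V = ½mv² ⇒ v = √(2|q|V/m) = √(2·1.602×10⁻¹⁹·9630/8.14×10⁻²⁶) ≈ 1.947×10⁵ m/s.
In the field: r = mv/(|q|B) = (8.14×10⁻²⁶)(1.947×10⁵)/((1.602×10⁻¹⁹)(1.33)) ≈ 0.0744 m.

r ≈ 0.0744 m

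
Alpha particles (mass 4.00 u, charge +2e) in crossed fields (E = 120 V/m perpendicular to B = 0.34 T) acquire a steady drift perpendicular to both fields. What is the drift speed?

v_d ≈ 350 m/s

The E×B drift speed is v_d = E/B.
v_d = 120/0.34 = 350 m/s.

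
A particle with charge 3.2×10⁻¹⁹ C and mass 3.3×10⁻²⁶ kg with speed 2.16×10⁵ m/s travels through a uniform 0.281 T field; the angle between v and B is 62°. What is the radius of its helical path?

v⊥ = v sinθ = 2.16×10⁵·sin62° ≈ 1.907×10⁵ m/s.
r = m v⊥/(|q|B) = (3.3×10⁻²⁶)(1.907×10⁵)/((3.2×10⁻¹⁹)(0.281)) ≈ 0.0700 m.

r ≈ 0.0700 m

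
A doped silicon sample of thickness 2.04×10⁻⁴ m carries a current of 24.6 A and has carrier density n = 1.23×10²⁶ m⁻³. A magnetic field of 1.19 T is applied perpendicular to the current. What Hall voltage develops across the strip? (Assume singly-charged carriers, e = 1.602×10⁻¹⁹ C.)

V_H = IB/(n e t).
V_H = (24.6)(1.19)/((1.23×10²⁶)(1.602×10⁻¹⁹)(2.04×10⁻⁴)) ≈ 7.28×10⁻³ V.

V_H ≈ 7.28×10⁻³ V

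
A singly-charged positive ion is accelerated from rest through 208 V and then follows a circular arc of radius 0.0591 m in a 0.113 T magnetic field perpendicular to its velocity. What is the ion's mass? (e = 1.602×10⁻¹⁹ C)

m ≈ 1.72×10⁻²⁶ kg

Combine |q|V = ½mv² and r = mv/(|q|B): eliminate v to get m = qB²r²/(2V).
m = (1.602×10⁻¹⁹)(0.113)²(0.0591)²/(2·208) ≈ 1.72×10⁻²⁶ kg.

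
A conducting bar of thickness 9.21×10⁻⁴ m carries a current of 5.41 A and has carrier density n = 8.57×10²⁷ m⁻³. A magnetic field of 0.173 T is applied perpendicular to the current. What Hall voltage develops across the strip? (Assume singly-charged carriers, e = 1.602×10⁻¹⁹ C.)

V_H ≈ 7.40×10⁻⁷ V

V_H = IB/(n e t).
V_H = (5.41)(0.173)/((8.57×10²⁷)(1.602×10⁻¹⁹)(9.21×10⁻⁴)) ≈ 7.40×10⁻⁷ V.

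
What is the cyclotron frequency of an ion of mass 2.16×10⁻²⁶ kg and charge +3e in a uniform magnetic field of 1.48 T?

f ≈ 5.24×10⁶ Hz

f = |q|B/(2πm).
f = (4.806×10⁻¹⁹)(1.48)/(2π·2.16×10⁻²⁶) ≈ 5.24×10⁶ Hz.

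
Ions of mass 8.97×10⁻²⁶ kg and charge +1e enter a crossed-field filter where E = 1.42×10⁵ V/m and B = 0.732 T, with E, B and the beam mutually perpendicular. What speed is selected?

v = 1.94×10⁵ m/s

Zero net Lorentz force requires |qE| = |q v×B|, i.e. E = vB.
v = E/B = 1.42×10⁵/0.732 = 1.94×10⁵ m/s.
The result is independent of the particle's charge and mass.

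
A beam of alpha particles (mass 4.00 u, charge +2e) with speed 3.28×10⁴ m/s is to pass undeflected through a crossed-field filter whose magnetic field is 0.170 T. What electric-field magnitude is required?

For straight-line motion qE = qvB, so E = vB.
E = 3.28×10⁴ × 0.170 = 5580 V/m.

E = 5580 V/m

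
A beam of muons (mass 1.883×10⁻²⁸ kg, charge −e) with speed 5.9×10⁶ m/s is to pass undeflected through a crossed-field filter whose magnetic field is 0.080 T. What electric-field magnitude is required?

E = 4.7×10⁵ V/m

For straight-line motion qE = qvB, so E = vB.
E = 5.9×10⁶ × 0.080 = 4.7×10⁵ V/m.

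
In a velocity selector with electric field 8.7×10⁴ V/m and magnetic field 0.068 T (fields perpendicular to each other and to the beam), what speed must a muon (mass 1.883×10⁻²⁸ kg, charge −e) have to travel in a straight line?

Zero net Lorentz force requires |qE| = |q v×B|, i.e. E = vB.
v = E/B = 8.7×10⁴/0.068 = 1.3×10⁶ m/s.
The result is independent of the particle's charge and mass.

v = 1.3×10⁶ m/s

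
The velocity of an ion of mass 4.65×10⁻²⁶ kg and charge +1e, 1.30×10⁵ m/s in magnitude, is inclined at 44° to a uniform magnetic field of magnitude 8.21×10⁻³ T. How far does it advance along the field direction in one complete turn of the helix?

p ≈ 20.8 m

v∥ = v cosθ = 1.30×10⁵·cos44° ≈ 9.351×10⁴ m/s.
T = 2πm/(|q|B) = 2π(4.65×10⁻²⁶)/((1.602×10⁻¹⁹)(8.21×10⁻³)) ≈ 2.221×10⁻⁴ s.
pitch = v∥ T = (9.351×10⁴)(2.221×10⁻⁴) ≈ 20.8 m.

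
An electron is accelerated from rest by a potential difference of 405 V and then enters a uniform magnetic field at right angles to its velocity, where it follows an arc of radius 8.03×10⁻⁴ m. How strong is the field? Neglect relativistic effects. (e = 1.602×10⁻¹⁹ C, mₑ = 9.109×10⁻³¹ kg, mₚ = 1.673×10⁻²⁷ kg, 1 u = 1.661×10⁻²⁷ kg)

v = √(2|q|V/m) = √(2·1.602×10⁻¹⁹·405/9.109×10⁻³¹) ≈ 1.194×10⁷ m/s.
B = mv/(|q|r) = (9.109×10⁻³¹)(1.194×10⁷)/((1.602×10⁻¹⁹)(8.03×10⁻⁴)) ≈ 0.0845 T.

B ≈ 0.0845 T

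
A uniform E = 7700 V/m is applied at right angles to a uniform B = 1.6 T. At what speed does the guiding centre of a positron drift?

The steady drift has the magnetic force balancing the electric force, so v_d = E/B.
v_d = 7700/1.6 = 4800 m/s.

v_d ≈ 4800 m/s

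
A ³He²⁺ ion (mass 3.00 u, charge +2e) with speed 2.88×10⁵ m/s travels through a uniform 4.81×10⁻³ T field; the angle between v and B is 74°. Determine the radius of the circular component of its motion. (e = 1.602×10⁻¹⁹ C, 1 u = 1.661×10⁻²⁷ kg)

v⊥ = v sinθ = 2.88×10⁵·sin74° ≈ 2.768×10⁵ m/s.
r = m v⊥/(|q|B) = (4.983×10⁻²⁷)(2.768×10⁵)/((3.204×10⁻¹⁹)(4.81×10⁻³)) ≈ 0.895 m.

r ≈ 0.895 m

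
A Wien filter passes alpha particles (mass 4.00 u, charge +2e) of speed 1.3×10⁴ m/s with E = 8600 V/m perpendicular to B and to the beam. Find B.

B = 0.66 T

Balance of forces in the selector: qE = qvB ⇒ B = E/v.
B = 8600/1.3×10⁴ = 0.66 T.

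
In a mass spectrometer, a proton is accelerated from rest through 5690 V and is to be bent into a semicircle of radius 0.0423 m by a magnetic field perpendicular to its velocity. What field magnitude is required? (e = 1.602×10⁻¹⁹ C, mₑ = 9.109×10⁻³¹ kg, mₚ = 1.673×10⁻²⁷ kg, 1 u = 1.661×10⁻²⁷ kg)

B ≈ 0.258 T

v = √(2|q|V/m) = √(2·1.602×10⁻¹⁹·5690/1.673×10⁻²⁷) ≈ 1.044×10⁶ m/s.
B = mv/(|q|r) = (1.673×10⁻²⁷)(1.044×10⁶)/((1.602×10⁻¹⁹)(0.0423)) ≈ 0.258 T.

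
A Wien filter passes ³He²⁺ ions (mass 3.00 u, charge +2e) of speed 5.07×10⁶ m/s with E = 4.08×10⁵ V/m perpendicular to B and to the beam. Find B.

B = 0.0805 T

Balance of forces in the selector: qE = qvB ⇒ B = E/v.
B = 4.08×10⁵/5.07×10⁶ = 0.0805 T.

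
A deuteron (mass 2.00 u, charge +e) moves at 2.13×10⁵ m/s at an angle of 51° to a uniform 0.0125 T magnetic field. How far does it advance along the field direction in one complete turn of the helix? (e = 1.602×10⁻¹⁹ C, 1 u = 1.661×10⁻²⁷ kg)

v∥ = v cosθ = 2.13×10⁵·cos51° ≈ 1.340×10⁵ m/s.
T = 2πm/(|q|B) = 2π(3.322×10⁻²⁷)/((1.602×10⁻¹⁹)(0.0125)) ≈ 1.042×10⁻⁵ s.
pitch = v∥ T = (1.340×10⁵)(1.042×10⁻⁵) ≈ 1.40 m.

p ≈ 1.40 m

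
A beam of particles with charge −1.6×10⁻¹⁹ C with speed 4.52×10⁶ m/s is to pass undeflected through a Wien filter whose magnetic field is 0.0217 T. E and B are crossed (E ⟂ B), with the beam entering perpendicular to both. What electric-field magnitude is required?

E = 9.81×10⁴ V/m

For straight-line motion qE = qvB, so E = vB.
E = 4.52×10⁶ × 0.0217 = 9.81×10⁴ V/m.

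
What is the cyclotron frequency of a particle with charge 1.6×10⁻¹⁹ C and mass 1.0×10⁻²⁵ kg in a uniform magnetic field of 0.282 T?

f ≈ 7.18×10⁴ Hz

f = |q|B/(2πm).
f = (1.6×10⁻¹⁹)(0.282)/(2π·1.0×10⁻²⁵) ≈ 7.18×10⁴ Hz.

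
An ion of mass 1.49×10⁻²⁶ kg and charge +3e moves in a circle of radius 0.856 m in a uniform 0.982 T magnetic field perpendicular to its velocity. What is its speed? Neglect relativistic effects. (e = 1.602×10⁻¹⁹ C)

v ≈ 2.71×10⁷ m/s

From |q|vB = mv²/r, v = |q|Br/m.
v = (4.806×10⁻¹⁹)(0.982)(0.856)/1.49×10⁻²⁶ ≈ 2.71×10⁷ m/s.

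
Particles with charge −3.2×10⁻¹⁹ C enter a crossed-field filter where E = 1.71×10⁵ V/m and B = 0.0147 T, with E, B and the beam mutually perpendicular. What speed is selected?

Zero net Lorentz force requires |qE| = |q v×B|, i.e. E = vB.
v = E/B = 1.71×10⁵/0.0147 = 1.16×10⁷ m/s.

v = 1.16×10⁷ m/s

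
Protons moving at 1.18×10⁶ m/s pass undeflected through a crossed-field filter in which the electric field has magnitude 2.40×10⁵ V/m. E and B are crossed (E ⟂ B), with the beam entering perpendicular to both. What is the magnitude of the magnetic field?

B = 0.203 T

Balance of forces in the selector: qE = qvB ⇒ B = E/v.
B = 2.40×10⁵/1.18×10⁶ = 0.203 T.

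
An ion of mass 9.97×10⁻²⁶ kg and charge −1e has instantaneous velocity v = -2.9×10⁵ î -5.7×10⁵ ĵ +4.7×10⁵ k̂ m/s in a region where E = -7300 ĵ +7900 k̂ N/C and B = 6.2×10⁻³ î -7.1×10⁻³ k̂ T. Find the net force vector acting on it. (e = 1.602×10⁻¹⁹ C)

v×B = (4050, 855, 3530) N/C.
E + v×B = (4050, -6440, 1.14×10⁴) N/C.
F = q(E + v×B) = (−1.602×10⁻¹⁹ C)·(4050, -6440, 1.14×10⁴) = (-6.48×10⁻¹⁶, 1.03×10⁻¹⁵, -1.83×10⁻¹⁵) N.

F ≈ (-6.48×10⁻¹⁶, 1.03×10⁻¹⁵, -1.83×10⁻¹⁵) N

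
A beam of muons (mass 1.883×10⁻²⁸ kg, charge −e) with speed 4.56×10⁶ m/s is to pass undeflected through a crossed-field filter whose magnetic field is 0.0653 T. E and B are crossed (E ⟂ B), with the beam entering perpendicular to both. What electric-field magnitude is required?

E = 2.98×10⁵ V/m

For straight-line motion qE = qvB, so E = vB.
E = 4.56×10⁶ × 0.0653 = 2.98×10⁵ V/m.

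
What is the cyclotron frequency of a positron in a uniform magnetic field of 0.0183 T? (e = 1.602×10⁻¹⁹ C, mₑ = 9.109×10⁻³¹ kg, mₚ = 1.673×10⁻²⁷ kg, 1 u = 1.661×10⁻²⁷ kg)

f = |q|B/(2πm).
f = (1.602×10⁻¹⁹)(0.0183)/(2π·9.109×10⁻³¹) ≈ 5.12×10⁸ Hz.

f ≈ 5.12×10⁸ Hz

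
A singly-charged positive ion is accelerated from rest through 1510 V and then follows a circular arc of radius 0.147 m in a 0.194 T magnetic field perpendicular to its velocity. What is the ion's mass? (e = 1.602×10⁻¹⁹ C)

Combine |q|V = ½mv² and r = mv/(|q|B): eliminate v to get m = qB²r²/(2V).
m = (1.602×10⁻¹⁹)(0.194)²(0.147)²/(2·1510) ≈ 4.31×10⁻²⁶ kg.

m ≈ 4.31×10⁻²⁶ kg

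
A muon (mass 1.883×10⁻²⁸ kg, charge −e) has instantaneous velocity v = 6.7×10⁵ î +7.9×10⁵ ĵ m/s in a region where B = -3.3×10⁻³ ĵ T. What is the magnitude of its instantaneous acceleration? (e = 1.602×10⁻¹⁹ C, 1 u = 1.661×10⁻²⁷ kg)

v×B = (0, 0, -2210) N/C.
F = q v×B = (−1.602×10⁻¹⁹ C)·(0, 0, -2210) = (0, 0, 3.54×10⁻¹⁶) N.
|a| = |F|/m = 3.542×10⁻¹⁶/1.883×10⁻²⁸ ≈ 1.88×10¹² m/s².

|a| ≈ 1.88×10¹² m/s²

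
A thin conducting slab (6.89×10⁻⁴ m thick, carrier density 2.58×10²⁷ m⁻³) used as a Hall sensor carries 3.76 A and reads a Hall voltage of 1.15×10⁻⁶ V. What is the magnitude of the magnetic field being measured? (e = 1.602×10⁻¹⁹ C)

B ≈ 0.0871 T

From V_H = IB/(n e t), B = V_H n e t / I.
B = (1.15×10⁻⁶)(2.58×10²⁷)(1.602×10⁻¹⁹)(6.89×10⁻⁴)/3.76 ≈ 0.0871 T.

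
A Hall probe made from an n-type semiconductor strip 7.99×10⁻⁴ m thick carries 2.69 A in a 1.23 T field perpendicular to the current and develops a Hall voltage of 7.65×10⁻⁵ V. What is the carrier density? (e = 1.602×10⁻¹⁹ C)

From V_H = IB/(n e t), n = IB/(V_H e t).
n = (2.69)(1.23)/((7.65×10⁻⁵)(1.602×10⁻¹⁹)(7.99×10⁻⁴)) ≈ 3.38×10²⁶ m⁻³.

n ≈ 3.38×10²⁶ m⁻³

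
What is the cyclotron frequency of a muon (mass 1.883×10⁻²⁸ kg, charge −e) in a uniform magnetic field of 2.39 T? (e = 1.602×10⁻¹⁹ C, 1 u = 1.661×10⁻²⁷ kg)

f = |q|B/(2πm).
f = (1.602×10⁻¹⁹)(2.39)/(2π·1.883×10⁻²⁸) ≈ 3.24×10⁸ Hz.

f ≈ 3.24×10⁸ Hz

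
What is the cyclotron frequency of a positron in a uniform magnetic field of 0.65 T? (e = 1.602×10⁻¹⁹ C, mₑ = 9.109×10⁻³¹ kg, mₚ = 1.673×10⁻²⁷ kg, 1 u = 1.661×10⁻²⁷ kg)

f ≈ 1.8×10¹⁰ Hz

f = |q|B/(2πm).
f = (1.602×10⁻¹⁹)(0.65)/(2π·9.109×10⁻³¹) ≈ 1.8×10¹⁰ Hz.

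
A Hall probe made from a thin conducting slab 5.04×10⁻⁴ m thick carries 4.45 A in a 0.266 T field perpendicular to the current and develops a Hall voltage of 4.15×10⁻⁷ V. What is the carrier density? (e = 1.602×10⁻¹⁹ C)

From V_H = IB/(n e t), n = IB/(V_H e t).
n = (4.45)(0.266)/((4.15×10⁻⁷)(1.602×10⁻¹⁹)(5.04×10⁻⁴)) ≈ 3.53×10²⁸ m⁻³.

n ≈ 3.53×10²⁸ m⁻³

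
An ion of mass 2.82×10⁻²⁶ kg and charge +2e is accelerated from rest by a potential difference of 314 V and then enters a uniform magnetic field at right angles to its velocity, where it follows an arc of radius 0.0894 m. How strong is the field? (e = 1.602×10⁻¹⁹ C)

v = √(2|q|V/m) = √(2·3.204×10⁻¹⁹·314/2.82×10⁻²⁶) ≈ 8.447×10⁴ m/s.
B = mv/(|q|r) = (2.82×10⁻²⁶)(8.447×10⁴)/((3.204×10⁻¹⁹)(0.0894)) ≈ 0.0832 T.

B ≈ 0.0832 T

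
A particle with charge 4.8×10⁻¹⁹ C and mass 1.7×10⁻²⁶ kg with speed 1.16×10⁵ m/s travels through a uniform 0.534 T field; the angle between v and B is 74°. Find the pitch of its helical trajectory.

v∥ = v cosθ = 1.16×10⁵·cos74° ≈ 3.197×10⁴ m/s.
T = 2πm/(|q|B) = 2π(1.7×10⁻²⁶)/((4.8×10⁻¹⁹)(0.534)) ≈ 4.167×10⁻⁷ s.
pitch = v∥ T = (3.197×10⁴)(4.167×10⁻⁷) ≈ 0.0133 m.

p ≈ 0.0133 m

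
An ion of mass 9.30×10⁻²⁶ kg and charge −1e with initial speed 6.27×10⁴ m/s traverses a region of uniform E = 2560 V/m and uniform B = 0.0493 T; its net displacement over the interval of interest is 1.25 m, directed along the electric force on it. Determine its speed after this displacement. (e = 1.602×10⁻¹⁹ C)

v_f ≈ 1.22×10⁵ m/s

B does no work; ΔKE = |q|E d.
½mv_f² = ½mv₀² + |q|Ed = ½(9.30×10⁻²⁶)(6.27×10⁴)² + (1.602×10⁻¹⁹)(2560)(1.25) ≈ 1.828×10⁻¹⁶ J + 5.126×10⁻¹⁶ J ≈ 6.954×10⁻¹⁶ J.
v_f = √(2·6.954×10⁻¹⁶/9.30×10⁻²⁶) ≈ 1.22×10⁵ m/s.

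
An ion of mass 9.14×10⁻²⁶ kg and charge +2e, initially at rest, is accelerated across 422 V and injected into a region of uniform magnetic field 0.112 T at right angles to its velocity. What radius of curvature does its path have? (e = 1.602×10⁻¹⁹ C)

Acceleration: |q|V = ½mv² ⇒ v = √(2|q|V/m) = √(2·3.204×10⁻¹⁹·422/9.14×10⁻²⁶) ≈ 5.439×10⁴ m/s.
In the field: r = mv/(|q|B) = (9.14×10⁻²⁶)(5.439×10⁴)/((3.204×10⁻¹⁹)(0.112)) ≈ 0.139 m.

r ≈ 0.139 m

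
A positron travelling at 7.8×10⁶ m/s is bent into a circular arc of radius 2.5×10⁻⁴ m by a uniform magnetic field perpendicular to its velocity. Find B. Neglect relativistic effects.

B ≈ 0.18 T

From |q|vB = mv²/r, B = mv/(|q|r).
B = (9.109×10⁻³¹)(7.8×10⁶)/((1.602×10⁻¹⁹)(2.5×10⁻⁴)) ≈ 0.18 T.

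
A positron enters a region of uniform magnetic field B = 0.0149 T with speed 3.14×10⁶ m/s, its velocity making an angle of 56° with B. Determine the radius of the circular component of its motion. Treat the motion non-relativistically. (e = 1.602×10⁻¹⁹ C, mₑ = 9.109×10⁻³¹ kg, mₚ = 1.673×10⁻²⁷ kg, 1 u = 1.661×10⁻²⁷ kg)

r ≈ 9.93×10⁻⁴ m

v⊥ = v sinθ = 3.14×10⁶·sin56° ≈ 2.603×10⁶ m/s.
r = m v⊥/(|q|B) = (9.109×10⁻³¹)(2.603×10⁶)/((1.602×10⁻¹⁹)(0.0149)) ≈ 9.93×10⁻⁴ m.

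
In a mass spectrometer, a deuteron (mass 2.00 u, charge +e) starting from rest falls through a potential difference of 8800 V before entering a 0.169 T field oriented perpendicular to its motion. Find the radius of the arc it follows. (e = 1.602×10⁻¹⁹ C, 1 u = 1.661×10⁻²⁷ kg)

Acceleration: |q|V = ½mv² ⇒ v = √(2|q|V/m) = √(2·1.602×10⁻¹⁹·8800/3.322×10⁻²⁷) ≈ 9.213×10⁵ m/s.
In the field: r = mv/(|q|B) = (3.322×10⁻²⁷)(9.213×10⁵)/((1.602×10⁻¹⁹)(0.169)) ≈ 0.113 m.

r ≈ 0.113 m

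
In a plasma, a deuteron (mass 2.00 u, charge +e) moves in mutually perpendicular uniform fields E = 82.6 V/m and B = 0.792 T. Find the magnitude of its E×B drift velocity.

The steady drift has the magnetic force balancing the electric force, so v_d = E/B.
v_d = 82.6/0.792 = 104 m/s.

v_d ≈ 104 m/s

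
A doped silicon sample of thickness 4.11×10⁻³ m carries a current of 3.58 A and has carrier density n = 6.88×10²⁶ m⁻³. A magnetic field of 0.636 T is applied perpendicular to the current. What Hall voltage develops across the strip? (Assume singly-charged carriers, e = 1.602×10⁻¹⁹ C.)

V_H ≈ 5.03×10⁻⁶ V

V_H = IB/(n e t).
V_H = (3.58)(0.636)/((6.88×10²⁶)(1.602×10⁻¹⁹)(4.11×10⁻³)) ≈ 5.03×10⁻⁶ V.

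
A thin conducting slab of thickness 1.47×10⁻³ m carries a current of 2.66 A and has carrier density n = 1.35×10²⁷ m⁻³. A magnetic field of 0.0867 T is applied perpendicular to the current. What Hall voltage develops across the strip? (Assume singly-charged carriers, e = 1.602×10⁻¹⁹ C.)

V_H ≈ 7.25×10⁻⁷ V

V_H = IB/(n e t).
V_H = (2.66)(0.0867)/((1.35×10²⁷)(1.602×10⁻¹⁹)(1.47×10⁻³)) ≈ 7.25×10⁻⁷ V.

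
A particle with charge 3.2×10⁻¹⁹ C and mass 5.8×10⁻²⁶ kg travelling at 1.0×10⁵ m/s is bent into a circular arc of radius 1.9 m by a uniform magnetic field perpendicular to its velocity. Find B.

B ≈ 9.5×10⁻³ T

From |q|vB = mv²/r, B = mv/(|q|r).
B = (5.8×10⁻²⁶)(1.0×10⁵)/((3.2×10⁻¹⁹)(1.9)) ≈ 9.5×10⁻³ T.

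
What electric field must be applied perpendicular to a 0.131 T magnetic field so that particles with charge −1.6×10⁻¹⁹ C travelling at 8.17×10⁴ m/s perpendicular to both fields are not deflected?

For straight-line motion qE = qvB, so E = vB.
E = 8.17×10⁴ × 0.131 = 1.07×10⁴ V/m.

E = 1.07×10⁴ V/m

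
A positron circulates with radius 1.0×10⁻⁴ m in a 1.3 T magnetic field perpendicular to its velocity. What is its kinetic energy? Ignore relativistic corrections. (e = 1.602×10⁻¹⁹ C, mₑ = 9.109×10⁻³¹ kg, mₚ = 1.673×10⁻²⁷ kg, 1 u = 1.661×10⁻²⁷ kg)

v = |q|Br/m, then KE = ½mv² = (qBr)²/(2m).
v = (1.602×10⁻¹⁹)(1.3)(1.0×10⁻⁴)/9.109×10⁻³¹ ≈ 2.286×10⁷ m/s.
KE = ½(9.109×10⁻³¹)(2.286×10⁷)² ≈ 2.4×10⁻¹⁶ J.

KE ≈ 2.4×10⁻¹⁶ J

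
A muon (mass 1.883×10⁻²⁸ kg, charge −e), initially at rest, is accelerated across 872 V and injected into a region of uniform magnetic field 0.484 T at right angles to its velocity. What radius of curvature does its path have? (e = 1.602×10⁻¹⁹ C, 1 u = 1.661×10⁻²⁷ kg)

Acceleration: |q|V = ½mv² ⇒ v = √(2|q|V/m) = √(2·1.602×10⁻¹⁹·872/1.883×10⁻²⁸) ≈ 1.218×10⁶ m/s.
In the field: r = mv/(|q|B) = (1.883×10⁻²⁸)(1.218×10⁶)/((1.602×10⁻¹⁹)(0.484)) ≈ 2.96×10⁻³ m.

r ≈ 2.96×10⁻³ m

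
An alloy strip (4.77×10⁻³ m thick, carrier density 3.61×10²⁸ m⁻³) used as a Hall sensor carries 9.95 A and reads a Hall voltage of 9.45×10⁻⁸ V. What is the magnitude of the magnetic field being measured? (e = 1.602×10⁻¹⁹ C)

B ≈ 0.262 T

From V_H = IB/(n e t), B = V_H n e t / I.
B = (9.45×10⁻⁸)(3.61×10²⁸)(1.602×10⁻¹⁹)(4.77×10⁻³)/9.95 ≈ 0.262 T.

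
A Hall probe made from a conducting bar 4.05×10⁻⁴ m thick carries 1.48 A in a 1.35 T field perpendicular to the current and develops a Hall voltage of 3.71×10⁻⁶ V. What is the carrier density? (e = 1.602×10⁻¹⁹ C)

From V_H = IB/(n e t), n = IB/(V_H e t).
n = (1.48)(1.35)/((3.71×10⁻⁶)(1.602×10⁻¹⁹)(4.05×10⁻⁴)) ≈ 8.30×10²⁷ m⁻³.

n ≈ 8.30×10²⁷ m⁻³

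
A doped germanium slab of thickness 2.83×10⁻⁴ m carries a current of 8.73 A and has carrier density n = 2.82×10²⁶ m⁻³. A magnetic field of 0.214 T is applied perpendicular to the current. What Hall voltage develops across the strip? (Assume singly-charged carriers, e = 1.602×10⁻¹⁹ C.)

V_H ≈ 1.46×10⁻⁴ V

V_H = IB/(n e t).
V_H = (8.73)(0.214)/((2.82×10²⁶)(1.602×10⁻¹⁹)(2.83×10⁻⁴)) ≈ 1.46×10⁻⁴ V.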